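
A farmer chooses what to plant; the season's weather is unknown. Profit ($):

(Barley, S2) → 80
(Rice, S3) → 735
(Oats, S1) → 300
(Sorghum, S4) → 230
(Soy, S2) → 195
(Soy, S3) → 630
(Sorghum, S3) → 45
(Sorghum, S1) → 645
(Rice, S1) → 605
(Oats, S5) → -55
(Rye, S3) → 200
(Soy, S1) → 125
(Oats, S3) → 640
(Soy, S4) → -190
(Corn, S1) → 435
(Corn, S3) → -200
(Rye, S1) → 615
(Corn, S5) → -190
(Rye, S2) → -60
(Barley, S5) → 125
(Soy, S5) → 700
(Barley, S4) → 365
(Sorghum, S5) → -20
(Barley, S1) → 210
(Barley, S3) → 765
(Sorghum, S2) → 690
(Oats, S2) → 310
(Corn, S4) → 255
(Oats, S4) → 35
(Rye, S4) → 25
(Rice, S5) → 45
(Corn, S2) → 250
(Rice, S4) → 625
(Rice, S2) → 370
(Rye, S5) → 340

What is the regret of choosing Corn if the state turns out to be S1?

210

Best payoff under S1 is 645.
Regret = 645 − 435 = 210.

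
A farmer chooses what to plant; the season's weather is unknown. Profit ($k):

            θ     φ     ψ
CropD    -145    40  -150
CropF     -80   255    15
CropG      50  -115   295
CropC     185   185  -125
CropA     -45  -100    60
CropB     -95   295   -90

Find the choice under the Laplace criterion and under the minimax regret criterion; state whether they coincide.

laplace → CropC; minimax regret → CropF (disagree)

Row averages: CropD=-85, CropF=190/3, CropG=230/3, CropC=245/3, CropA=-85/3, CropB=110/3
Highest average = 245/3 → CropC.
Column bests: θ=185, φ=295, ψ=295.
CropD regrets: 330, 255, 445 → max 445
CropF regrets: 265, 40, 280 → max 280
CropG regrets: 135, 410, 0 → max 410
CropC regrets: 0, 110, 420 → max 420
CropA regrets: 230, 395, 235 → max 395
CropB regrets: 280, 0, 385 → max 385
Smallest max regret = 280 → CropF.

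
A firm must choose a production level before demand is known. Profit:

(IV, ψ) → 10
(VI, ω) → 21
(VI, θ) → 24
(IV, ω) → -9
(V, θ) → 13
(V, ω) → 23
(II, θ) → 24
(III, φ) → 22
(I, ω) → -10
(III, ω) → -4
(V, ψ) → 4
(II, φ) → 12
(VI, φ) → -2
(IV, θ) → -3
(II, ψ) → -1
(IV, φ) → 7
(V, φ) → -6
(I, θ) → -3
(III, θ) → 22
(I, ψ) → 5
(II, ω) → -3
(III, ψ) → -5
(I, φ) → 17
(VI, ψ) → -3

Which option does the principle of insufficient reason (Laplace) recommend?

VI

Row averages: I=2.25, II=8, III=8.75, IV=1.25, V=8.5, VI=10
Highest average = 10 → VI.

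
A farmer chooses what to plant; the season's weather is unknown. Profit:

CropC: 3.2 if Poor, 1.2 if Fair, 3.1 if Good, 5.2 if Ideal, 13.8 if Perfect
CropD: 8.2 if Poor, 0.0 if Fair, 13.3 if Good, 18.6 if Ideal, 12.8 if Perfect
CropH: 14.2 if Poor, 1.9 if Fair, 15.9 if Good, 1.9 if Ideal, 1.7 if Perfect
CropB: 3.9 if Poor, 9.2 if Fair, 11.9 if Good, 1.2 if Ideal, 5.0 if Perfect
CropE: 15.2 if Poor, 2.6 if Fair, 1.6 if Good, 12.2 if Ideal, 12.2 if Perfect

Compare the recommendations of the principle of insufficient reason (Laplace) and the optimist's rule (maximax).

Row averages: CropC=5.3, CropD=10.58, CropH=7.12, CropB=6.24, CropE=8.76
Highest average = 10.58 → CropD.
Row maxima: CropC=13.8, CropD=18.6, CropH=15.9, CropB=11.9, CropE=15.2
Best best-case = 18.6 → CropD.

laplace → CropD; maximax → CropD (agree)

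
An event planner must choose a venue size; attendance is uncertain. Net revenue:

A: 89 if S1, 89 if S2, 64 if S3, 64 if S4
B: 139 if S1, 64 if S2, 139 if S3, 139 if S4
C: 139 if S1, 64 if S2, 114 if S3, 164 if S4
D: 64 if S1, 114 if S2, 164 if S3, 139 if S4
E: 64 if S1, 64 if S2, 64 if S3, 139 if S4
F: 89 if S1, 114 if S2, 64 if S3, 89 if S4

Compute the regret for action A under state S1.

50

Best payoff under S1 is 139.
Regret = 139 − 89 = 50.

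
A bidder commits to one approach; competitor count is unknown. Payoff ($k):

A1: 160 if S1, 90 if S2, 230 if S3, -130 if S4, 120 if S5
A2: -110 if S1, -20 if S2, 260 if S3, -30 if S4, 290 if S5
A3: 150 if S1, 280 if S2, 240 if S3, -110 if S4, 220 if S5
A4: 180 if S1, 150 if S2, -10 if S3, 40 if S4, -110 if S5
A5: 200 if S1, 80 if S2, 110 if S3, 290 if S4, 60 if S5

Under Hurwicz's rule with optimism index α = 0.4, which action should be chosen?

A1: 0.4·230 + 0.6·(-130) = 14
A2: 0.4·290 + 0.6·(-110) = 50
A3: 0.4·280 + 0.6·(-110) = 46
A4: 0.4·180 + 0.6·(-110) = 6
A5: 0.4·290 + 0.6·60 = 152
Highest Hurwicz score = 152 → A5.

A5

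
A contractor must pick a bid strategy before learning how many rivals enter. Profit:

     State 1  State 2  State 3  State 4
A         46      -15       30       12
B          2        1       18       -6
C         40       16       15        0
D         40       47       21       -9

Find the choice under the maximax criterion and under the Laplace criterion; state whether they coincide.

maximax → D; laplace → D (agree)

Row maxima: A=46, B=18, C=40, D=47
Best best-case = 47 → D.
Row averages: A=18.25, B=3.75, C=17.75, D=24.75
Highest average = 24.75 → D.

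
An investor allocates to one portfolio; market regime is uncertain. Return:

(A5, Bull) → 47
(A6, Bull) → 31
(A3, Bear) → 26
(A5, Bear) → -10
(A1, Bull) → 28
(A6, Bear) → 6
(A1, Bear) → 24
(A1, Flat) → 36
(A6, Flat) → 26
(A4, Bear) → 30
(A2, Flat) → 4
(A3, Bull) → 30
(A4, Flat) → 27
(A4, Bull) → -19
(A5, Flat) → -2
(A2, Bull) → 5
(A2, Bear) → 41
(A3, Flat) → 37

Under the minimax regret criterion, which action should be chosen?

A3

Column bests: Bear=41, Flat=37, Bull=47.
A1 regrets: 17, 1, 19 → max 19
A2 regrets: 0, 33, 42 → max 42
A3 regrets: 15, 0, 17 → max 17
A4 regrets: 11, 10, 66 → max 66
A5 regrets: 51, 39, 0 → max 51
A6 regrets: 35, 11, 16 → max 35
Smallest max regret = 17 → A3.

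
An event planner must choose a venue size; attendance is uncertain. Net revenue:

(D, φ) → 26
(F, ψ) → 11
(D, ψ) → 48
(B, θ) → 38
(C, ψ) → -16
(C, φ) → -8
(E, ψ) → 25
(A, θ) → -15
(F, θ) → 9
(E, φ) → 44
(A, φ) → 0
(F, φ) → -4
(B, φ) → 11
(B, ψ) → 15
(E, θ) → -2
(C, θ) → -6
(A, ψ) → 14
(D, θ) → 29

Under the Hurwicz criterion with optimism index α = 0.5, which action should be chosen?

D

A: 0.5·14 + 0.5·(-15) = -0.5
B: 0.5·38 + 0.5·11 = 24.5
C: 0.5·(-6) + 0.5·(-16) = -11
D: 0.5·48 + 0.5·26 = 37
E: 0.5·44 + 0.5·(-2) = 21
F: 0.5·11 + 0.5·(-4) = 3.5
Highest Hurwicz score = 37 → D.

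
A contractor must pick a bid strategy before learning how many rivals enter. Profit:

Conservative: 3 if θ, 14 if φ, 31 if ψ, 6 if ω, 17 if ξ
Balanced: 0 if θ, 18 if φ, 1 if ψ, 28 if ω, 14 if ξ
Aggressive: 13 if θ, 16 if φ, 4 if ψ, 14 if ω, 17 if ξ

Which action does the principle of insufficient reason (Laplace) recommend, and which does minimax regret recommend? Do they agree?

laplace → Conservative; minimax regret → Conservative (agree)

Row averages: Conservative=14.2, Balanced=12.2, Aggressive=12.8
Highest average = 14.2 → Conservative.
Column bests: θ=13, φ=18, ψ=31, ω=28, ξ=17.
Conservative regrets: 10, 4, 0, 22, 0 → max 22
Balanced regrets: 13, 0, 30, 0, 3 → max 30
Aggressive regrets: 0, 2, 27, 14, 0 → max 27
Smallest max regret = 22 → Conservative.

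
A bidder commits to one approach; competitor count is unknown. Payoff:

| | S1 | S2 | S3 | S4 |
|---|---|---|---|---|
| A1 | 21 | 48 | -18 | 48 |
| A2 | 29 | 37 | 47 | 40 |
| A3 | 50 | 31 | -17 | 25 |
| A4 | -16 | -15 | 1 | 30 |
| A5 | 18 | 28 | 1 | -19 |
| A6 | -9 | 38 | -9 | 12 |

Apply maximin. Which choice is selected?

Row minima: A1=-18, A2=29, A3=-17, A4=-16, A5=-19, A6=-9
Best worst-case = 29 → A2.

A2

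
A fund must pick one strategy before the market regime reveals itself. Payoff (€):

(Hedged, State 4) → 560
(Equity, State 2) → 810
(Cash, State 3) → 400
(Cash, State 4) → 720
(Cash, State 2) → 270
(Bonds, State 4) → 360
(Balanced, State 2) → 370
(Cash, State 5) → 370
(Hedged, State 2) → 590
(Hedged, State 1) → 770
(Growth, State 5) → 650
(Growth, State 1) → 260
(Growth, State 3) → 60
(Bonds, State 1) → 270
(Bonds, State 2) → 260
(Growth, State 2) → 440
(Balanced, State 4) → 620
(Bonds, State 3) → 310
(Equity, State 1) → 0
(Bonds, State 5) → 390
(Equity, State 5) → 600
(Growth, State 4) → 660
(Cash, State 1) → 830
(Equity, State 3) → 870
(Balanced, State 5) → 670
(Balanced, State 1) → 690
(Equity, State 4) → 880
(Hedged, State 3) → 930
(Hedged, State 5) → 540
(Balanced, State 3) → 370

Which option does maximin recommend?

Hedged

Row minima: Equity=0, Cash=270, Growth=60, Balanced=370, Hedged=540, Bonds=260
Best worst-case = 540 → Hedged.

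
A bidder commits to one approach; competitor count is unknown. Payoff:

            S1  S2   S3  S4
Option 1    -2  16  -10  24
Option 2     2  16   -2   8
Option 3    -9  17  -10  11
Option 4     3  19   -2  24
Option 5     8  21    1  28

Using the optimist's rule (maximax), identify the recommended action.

Option 5

Row maxima: Option 1=24, Option 2=16, Option 3=17, Option 4=24, Option 5=28
Best best-case = 28 → Option 5.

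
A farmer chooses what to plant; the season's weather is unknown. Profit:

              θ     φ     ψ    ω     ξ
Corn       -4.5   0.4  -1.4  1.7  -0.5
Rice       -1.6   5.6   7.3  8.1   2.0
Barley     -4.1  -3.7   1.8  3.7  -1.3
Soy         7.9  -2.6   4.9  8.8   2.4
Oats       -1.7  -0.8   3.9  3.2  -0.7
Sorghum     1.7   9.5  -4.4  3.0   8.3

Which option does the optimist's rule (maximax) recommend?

Row maxima: Corn=1.7, Rice=8.1, Barley=3.7, Soy=8.8, Oats=3.9, Sorghum=9.5
Best best-case = 9.5 → Sorghum.

Sorghum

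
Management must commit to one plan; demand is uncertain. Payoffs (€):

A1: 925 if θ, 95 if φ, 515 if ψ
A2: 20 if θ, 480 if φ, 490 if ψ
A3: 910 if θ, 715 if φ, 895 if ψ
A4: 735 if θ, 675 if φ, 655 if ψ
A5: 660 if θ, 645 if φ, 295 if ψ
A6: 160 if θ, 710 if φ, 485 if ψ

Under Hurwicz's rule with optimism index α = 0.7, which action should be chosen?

A1: 0.7·925 + 0.3·95 = 676
A2: 0.7·490 + 0.3·20 = 349
A3: 0.7·910 + 0.3·715 = 851.5
A4: 0.7·735 + 0.3·655 = 711
A5: 0.7·660 + 0.3·295 = 550.5
A6: 0.7·710 + 0.3·160 = 545
Highest Hurwicz score = 851.5 → A3.

A3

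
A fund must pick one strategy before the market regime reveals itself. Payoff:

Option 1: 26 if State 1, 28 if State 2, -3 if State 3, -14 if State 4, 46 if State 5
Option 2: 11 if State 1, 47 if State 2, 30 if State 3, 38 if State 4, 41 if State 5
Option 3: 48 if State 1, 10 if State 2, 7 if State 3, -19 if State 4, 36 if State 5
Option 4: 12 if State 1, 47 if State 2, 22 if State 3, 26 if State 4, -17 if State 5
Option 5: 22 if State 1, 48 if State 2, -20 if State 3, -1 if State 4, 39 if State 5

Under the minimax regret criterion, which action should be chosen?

Column bests: State 1=48, State 2=48, State 3=30, State 4=38, State 5=46.
Option 1 regrets: 22, 20, 33, 52, 0 → max 52
Option 2 regrets: 37, 1, 0, 0, 5 → max 37
Option 3 regrets: 0, 38, 23, 57, 10 → max 57
Option 4 regrets: 36, 1, 8, 12, 63 → max 63
Option 5 regrets: 26, 0, 50, 39, 7 → max 50
Smallest max regret = 37 → Option 2.

Option 2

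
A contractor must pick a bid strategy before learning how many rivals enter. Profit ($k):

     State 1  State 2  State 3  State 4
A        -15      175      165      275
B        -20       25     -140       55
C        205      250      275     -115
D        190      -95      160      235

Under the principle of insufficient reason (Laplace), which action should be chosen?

Row averages: A=150, B=-20, C=153.75, D=122.5
Highest average = 153.75 → C.

C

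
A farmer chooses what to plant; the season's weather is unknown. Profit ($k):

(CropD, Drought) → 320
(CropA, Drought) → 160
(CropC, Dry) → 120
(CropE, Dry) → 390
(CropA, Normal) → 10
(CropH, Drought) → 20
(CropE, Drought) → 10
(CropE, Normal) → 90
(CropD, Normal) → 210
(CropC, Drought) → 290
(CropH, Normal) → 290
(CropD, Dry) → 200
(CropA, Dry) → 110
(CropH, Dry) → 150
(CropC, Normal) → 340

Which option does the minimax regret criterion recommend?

Column bests: Drought=320, Dry=390, Normal=340.
CropE regrets: 310, 0, 250 → max 310
CropA regrets: 160, 280, 330 → max 330
CropH regrets: 300, 240, 50 → max 300
CropC regrets: 30, 270, 0 → max 270
CropD regrets: 0, 190, 130 → max 190
Smallest max regret = 190 → CropD.

CropD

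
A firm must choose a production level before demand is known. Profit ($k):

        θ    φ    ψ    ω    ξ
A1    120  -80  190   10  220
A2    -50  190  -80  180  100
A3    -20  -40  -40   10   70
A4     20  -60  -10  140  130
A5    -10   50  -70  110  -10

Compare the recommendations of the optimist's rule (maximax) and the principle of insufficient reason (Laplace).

maximax → A1; laplace → A1 (agree)

Row maxima: A1=220, A2=190, A3=70, A4=140, A5=110
Best best-case = 220 → A1.
Row averages: A1=92, A2=68, A3=-4, A4=44, A5=14
Highest average = 92 → A1.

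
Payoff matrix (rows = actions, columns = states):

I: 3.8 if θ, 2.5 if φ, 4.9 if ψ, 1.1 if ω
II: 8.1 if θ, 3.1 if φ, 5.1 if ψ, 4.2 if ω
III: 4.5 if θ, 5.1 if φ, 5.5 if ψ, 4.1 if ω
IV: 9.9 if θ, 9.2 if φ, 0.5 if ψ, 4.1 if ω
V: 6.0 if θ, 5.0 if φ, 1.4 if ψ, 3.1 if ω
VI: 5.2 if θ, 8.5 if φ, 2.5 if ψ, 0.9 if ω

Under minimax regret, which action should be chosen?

Column bests: θ=9.9, φ=9.2, ψ=5.5, ω=4.2.
I regrets: 6.1, 6.7, 0.6, 3.1 → max 6.7
II regrets: 1.8, 6.1, 0.4, 0.0 → max 6.1
III regrets: 5.4, 4.1, 0.0, 0.1 → max 5.4
IV regrets: 0.0, 0.0, 5.0, 0.1 → max 5.0
V regrets: 3.9, 4.2, 4.1, 1.1 → max 4.2
VI regrets: 4.7, 0.7, 3.0, 3.3 → max 4.7
Smallest max regret = 4.2 → V.

V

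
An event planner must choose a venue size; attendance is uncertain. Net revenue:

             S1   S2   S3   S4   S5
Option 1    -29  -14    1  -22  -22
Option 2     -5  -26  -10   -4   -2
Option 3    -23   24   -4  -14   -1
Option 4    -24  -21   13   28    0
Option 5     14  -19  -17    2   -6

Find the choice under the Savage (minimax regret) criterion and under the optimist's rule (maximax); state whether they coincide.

Column bests: S1=14, S2=24, S3=13, S4=28, S5=0.
Option 1 regrets: 43, 38, 12, 50, 22 → max 50
Option 2 regrets: 19, 50, 23, 32, 2 → max 50
Option 3 regrets: 37, 0, 17, 42, 1 → max 42
Option 4 regrets: 38, 45, 0, 0, 0 → max 45
Option 5 regrets: 0, 43, 30, 26, 6 → max 43
Smallest max regret = 42 → Option 3.
Row maxima: Option 1=1, Option 2=-2, Option 3=24, Option 4=28, Option 5=14
Best best-case = 28 → Option 4.

minimax regret → Option 3; maximax → Option 4 (disagree)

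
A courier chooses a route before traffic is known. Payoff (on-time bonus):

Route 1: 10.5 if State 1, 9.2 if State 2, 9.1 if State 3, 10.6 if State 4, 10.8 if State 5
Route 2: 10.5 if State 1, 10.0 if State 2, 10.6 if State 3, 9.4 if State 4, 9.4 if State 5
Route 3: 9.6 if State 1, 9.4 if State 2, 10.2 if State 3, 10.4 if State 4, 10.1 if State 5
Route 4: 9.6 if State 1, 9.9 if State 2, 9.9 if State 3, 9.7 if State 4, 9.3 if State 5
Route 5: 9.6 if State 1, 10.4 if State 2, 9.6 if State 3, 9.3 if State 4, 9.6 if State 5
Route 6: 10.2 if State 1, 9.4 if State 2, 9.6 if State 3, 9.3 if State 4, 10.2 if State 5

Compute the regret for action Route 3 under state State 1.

Best payoff under State 1 is 10.5.
Regret = 10.5 − 9.6 = 0.9.

0.9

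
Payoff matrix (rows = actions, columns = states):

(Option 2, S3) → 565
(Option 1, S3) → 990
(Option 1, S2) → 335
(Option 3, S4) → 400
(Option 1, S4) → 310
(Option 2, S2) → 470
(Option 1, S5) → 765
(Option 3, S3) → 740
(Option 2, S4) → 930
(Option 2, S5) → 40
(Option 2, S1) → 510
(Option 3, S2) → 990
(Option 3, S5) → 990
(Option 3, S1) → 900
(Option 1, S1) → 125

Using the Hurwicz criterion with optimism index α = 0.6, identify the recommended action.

Option 1: 0.6·990 + 0.4·125 = 644
Option 2: 0.6·930 + 0.4·40 = 574
Option 3: 0.6·990 + 0.4·400 = 754
Highest Hurwicz score = 754 → Option 3.

Option 3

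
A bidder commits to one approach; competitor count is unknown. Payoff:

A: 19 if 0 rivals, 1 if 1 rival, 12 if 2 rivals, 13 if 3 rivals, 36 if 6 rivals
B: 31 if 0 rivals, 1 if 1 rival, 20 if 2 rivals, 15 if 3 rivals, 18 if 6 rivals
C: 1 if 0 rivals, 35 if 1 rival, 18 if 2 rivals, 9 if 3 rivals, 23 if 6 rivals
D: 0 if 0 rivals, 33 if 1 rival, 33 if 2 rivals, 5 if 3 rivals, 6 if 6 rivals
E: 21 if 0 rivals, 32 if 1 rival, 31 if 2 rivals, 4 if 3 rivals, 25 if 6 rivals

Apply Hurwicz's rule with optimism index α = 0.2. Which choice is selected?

A: 0.2·36 + 0.8·1 = 8
B: 0.2·31 + 0.8·1 = 7
C: 0.2·35 + 0.8·1 = 7.8
D: 0.2·33 + 0.8·0 = 6.6
E: 0.2·32 + 0.8·4 = 9.6
Highest Hurwicz score = 9.6 → E.

E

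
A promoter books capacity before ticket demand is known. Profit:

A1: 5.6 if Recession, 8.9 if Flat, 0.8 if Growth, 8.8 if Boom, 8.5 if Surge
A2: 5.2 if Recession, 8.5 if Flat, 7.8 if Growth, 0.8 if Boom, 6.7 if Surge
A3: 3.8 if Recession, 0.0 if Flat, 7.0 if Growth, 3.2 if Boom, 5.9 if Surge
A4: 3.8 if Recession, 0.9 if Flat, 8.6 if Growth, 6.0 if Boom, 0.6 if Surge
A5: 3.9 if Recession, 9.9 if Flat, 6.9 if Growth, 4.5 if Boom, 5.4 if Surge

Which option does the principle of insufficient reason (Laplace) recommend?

Row averages: A1=6.52, A2=5.8, A3=3.98, A4=3.98, A5=6.12
Highest average = 6.52 → A1.

A1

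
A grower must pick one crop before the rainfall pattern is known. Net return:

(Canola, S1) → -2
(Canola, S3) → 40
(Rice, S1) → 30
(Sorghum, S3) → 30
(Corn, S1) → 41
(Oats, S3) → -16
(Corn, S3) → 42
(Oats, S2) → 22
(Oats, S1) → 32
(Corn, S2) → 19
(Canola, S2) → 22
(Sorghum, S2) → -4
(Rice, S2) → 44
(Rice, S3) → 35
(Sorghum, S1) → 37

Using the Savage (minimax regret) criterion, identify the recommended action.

Rice

Column bests: S1=41, S2=44, S3=42.
Sorghum regrets: 4, 48, 12 → max 48
Canola regrets: 43, 22, 2 → max 43
Corn regrets: 0, 25, 0 → max 25
Rice regrets: 11, 0, 7 → max 11
Oats regrets: 9, 22, 58 → max 58
Smallest max regret = 11 → Rice.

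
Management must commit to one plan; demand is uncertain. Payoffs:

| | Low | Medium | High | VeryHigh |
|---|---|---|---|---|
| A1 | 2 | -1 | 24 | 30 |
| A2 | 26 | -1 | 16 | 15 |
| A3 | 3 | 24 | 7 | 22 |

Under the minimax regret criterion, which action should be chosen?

Column bests: Low=26, Medium=24, High=24, VeryHigh=30.
A1 regrets: 24, 25, 0, 0 → max 25
A2 regrets: 0, 25, 8, 15 → max 25
A3 regrets: 23, 0, 17, 8 → max 23
Smallest max regret = 23 → A3.

A3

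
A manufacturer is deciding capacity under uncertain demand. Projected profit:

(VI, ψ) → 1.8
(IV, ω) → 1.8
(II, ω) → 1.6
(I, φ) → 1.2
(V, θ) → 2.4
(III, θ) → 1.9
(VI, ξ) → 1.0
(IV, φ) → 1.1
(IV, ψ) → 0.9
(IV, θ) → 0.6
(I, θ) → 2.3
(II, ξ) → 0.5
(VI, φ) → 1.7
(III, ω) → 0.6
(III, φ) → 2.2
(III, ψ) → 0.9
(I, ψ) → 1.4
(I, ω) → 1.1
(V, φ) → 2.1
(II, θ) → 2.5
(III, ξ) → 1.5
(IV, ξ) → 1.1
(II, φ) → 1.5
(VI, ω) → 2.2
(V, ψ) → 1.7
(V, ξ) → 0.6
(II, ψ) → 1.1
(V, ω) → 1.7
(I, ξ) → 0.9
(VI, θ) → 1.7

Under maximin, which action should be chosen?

Row minima: I=0.9, II=0.5, III=0.6, IV=0.6, V=0.6, VI=1.0
Best worst-case = 1.0 → VI.

VI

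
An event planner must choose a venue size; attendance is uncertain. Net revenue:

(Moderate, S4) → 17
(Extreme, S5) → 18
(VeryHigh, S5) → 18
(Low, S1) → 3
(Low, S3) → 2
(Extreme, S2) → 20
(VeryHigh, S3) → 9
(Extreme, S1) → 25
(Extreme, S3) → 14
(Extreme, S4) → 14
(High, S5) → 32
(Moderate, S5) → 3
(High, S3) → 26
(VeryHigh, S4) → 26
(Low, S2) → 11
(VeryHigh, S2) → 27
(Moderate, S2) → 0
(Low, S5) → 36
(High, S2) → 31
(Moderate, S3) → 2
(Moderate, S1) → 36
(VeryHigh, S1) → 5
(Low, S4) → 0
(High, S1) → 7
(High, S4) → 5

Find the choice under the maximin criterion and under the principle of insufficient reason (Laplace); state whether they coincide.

maximin → Extreme; laplace → High (disagree)

Row minima: Low=0, Moderate=0, High=5, VeryHigh=5, Extreme=14
Best worst-case = 14 → Extreme.
Row averages: Low=10.4, Moderate=11.6, High=20.2, VeryHigh=17, Extreme=18.2
Highest average = 20.2 → High.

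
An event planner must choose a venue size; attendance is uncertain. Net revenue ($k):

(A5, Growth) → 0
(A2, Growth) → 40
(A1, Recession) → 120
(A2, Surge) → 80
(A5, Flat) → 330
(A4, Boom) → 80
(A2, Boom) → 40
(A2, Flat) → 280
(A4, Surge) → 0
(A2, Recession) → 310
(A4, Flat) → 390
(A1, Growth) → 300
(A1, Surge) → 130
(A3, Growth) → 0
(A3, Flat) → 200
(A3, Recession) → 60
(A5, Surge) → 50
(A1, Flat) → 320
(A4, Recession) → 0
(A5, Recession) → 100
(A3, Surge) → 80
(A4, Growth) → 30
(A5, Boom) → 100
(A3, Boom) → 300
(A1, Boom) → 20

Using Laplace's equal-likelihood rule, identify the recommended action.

Row averages: A1=178, A2=150, A3=128, A4=100, A5=116
Highest average = 178 → A1.

A1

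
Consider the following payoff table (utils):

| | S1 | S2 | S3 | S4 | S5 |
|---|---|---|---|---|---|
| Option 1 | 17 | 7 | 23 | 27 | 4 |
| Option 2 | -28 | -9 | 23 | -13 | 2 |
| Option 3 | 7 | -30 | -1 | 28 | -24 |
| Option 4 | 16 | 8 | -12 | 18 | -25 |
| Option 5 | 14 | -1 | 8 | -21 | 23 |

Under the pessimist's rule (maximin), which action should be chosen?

Option 1

Row minima: Option 1=4, Option 2=-28, Option 3=-30, Option 4=-25, Option 5=-21
Best worst-case = 4 → Option 1.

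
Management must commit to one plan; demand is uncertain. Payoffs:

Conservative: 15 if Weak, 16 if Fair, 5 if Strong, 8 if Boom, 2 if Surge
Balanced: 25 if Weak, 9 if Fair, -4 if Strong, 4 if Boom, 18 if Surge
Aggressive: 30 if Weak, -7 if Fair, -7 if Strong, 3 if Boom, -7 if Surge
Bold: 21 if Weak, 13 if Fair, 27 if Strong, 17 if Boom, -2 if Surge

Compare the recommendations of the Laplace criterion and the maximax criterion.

Row averages: Conservative=9.2, Balanced=10.4, Aggressive=2.4, Bold=15.2
Highest average = 15.2 → Bold.
Row maxima: Conservative=16, Balanced=25, Aggressive=30, Bold=27
Best best-case = 30 → Aggressive.

laplace → Bold; maximax → Aggressive (disagree)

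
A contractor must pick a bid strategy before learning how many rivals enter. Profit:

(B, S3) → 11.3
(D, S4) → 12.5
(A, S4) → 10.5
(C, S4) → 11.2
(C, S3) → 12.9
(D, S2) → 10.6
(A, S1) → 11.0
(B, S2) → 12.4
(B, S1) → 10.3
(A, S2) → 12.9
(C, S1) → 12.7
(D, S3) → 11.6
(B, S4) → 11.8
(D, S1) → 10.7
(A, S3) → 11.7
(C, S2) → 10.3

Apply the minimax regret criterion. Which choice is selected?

Column bests: S1=12.7, S2=12.9, S3=12.9, S4=12.5.
A regrets: 1.7, 0.0, 1.2, 2.0 → max 2.0
B regrets: 2.4, 0.5, 1.6, 0.7 → max 2.4
C regrets: 0.0, 2.6, 0.0, 1.3 → max 2.6
D regrets: 2.0, 2.3, 1.3, 0.0 → max 2.3
Smallest max regret = 2.0 → A.

A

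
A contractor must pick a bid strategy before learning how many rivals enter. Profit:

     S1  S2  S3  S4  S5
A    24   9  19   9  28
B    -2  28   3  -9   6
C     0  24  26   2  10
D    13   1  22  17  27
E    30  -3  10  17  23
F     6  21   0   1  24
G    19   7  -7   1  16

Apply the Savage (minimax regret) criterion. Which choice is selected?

A

Column bests: S1=30, S2=28, S3=26, S4=17, S5=28.
A regrets: 6, 19, 7, 8, 0 → max 19
B regrets: 32, 0, 23, 26, 22 → max 32
C regrets: 30, 4, 0, 15, 18 → max 30
D regrets: 17, 27, 4, 0, 1 → max 27
E regrets: 0, 31, 16, 0, 5 → max 31
F regrets: 24, 7, 26, 16, 4 → max 26
G regrets: 11, 21, 33, 16, 12 → max 33
Smallest max regret = 19 → A.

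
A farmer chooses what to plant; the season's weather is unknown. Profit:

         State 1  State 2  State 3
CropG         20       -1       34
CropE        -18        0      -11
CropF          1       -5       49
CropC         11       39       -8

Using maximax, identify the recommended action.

Row maxima: CropG=34, CropE=0, CropF=49, CropC=39
Best best-case = 49 → CropF.

CropF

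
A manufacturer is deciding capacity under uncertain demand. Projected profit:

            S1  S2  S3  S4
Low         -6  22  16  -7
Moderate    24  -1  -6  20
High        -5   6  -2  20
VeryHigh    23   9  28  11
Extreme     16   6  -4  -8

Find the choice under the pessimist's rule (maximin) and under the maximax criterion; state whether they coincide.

maximin → VeryHigh; maximax → VeryHigh (agree)

Row minima: Low=-7, Moderate=-6, High=-5, VeryHigh=9, Extreme=-8
Best worst-case = 9 → VeryHigh.
Row maxima: Low=22, Moderate=24, High=20, VeryHigh=28, Extreme=16
Best best-case = 28 → VeryHigh.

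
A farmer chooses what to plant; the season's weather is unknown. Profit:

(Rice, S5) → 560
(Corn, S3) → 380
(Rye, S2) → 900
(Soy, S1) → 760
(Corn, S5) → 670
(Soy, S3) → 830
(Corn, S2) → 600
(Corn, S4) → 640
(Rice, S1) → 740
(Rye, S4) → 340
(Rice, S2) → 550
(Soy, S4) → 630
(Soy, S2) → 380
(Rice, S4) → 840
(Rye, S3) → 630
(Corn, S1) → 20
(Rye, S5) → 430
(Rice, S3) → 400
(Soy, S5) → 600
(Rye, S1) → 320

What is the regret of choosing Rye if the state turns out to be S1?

Best payoff under S1 is 760.
Regret = 760 − 320 = 440.

440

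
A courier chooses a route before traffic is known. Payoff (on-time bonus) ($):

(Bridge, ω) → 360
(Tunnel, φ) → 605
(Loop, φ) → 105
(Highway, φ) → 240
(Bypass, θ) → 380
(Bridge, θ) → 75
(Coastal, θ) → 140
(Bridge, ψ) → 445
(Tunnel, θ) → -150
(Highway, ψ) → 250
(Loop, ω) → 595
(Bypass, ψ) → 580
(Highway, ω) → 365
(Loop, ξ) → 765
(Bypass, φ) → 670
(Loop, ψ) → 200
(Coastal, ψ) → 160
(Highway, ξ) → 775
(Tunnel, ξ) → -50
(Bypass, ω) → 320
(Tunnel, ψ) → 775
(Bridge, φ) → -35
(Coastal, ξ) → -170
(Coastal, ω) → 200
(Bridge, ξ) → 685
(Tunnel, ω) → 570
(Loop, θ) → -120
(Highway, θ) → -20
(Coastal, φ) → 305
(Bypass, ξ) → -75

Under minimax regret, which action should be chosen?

Column bests: θ=380, φ=670, ψ=775, ω=595, ξ=775.
Tunnel regrets: 530, 65, 0, 25, 825 → max 825
Bypass regrets: 0, 0, 195, 275, 850 → max 850
Bridge regrets: 305, 705, 330, 235, 90 → max 705
Loop regrets: 500, 565, 575, 0, 10 → max 575
Highway regrets: 400, 430, 525, 230, 0 → max 525
Coastal regrets: 240, 365, 615, 395, 945 → max 945
Smallest max regret = 525 → Highway.

Highway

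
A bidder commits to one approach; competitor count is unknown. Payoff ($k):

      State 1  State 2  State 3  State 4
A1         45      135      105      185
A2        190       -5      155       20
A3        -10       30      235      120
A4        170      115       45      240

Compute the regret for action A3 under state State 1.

Best payoff under State 1 is 190.
Regret = 190 − (-10) = 200.

200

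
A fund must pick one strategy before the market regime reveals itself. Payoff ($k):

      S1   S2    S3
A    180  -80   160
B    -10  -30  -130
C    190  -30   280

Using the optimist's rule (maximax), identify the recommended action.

Row maxima: A=180, B=-10, C=280
Best best-case = 280 → C.

C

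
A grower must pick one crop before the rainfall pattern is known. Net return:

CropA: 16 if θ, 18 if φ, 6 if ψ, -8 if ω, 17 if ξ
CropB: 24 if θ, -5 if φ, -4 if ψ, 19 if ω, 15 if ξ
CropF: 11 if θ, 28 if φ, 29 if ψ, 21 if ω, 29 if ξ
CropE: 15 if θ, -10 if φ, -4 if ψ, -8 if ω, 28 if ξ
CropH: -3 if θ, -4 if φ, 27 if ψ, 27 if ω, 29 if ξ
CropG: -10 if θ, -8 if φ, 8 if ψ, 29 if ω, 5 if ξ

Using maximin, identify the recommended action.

Row minima: CropA=-8, CropB=-5, CropF=11, CropE=-10, CropH=-4, CropG=-10
Best worst-case = 11 → CropF.

CropF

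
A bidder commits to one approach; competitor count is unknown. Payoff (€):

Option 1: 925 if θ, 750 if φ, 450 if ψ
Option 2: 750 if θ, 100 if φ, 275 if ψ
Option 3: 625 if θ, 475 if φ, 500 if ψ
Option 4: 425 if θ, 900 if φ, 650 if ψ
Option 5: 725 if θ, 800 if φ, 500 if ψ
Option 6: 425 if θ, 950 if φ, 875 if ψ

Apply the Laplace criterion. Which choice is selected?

Option 6

Row averages: Option 1=2125/3, Option 2=375, Option 3=1600/3, Option 4=1975/3, Option 5=675, Option 6=750
Highest average = 750 → Option 6.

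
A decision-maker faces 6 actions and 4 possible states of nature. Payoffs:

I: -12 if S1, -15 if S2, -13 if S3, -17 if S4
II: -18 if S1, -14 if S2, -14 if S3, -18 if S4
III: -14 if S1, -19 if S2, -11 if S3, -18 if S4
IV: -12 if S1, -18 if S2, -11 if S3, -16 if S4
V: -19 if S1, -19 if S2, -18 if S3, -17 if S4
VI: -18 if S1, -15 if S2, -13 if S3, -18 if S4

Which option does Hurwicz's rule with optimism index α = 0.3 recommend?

I

I: 0.3·(-12) + 0.7·(-17) = -15.5
II: 0.3·(-14) + 0.7·(-18) = -16.8
III: 0.3·(-11) + 0.7·(-19) = -16.6
IV: 0.3·(-11) + 0.7·(-18) = -15.9
V: 0.3·(-17) + 0.7·(-19) = -18.4
VI: 0.3·(-13) + 0.7·(-18) = -16.5
Highest Hurwicz score = -15.5 → I.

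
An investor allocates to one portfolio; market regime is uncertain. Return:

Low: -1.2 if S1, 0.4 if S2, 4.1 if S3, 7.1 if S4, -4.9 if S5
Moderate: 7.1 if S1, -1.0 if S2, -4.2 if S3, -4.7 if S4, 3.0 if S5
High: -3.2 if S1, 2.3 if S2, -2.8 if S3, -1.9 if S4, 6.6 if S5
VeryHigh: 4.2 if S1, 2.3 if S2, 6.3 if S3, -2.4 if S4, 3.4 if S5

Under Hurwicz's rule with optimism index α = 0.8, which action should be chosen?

Low: 0.8·7.1 + 0.2·(-4.9) = 4.7
Moderate: 0.8·7.1 + 0.2·(-4.7) = 4.74
High: 0.8·6.6 + 0.2·(-3.2) = 4.64
VeryHigh: 0.8·6.3 + 0.2·(-2.4) = 4.56
Highest Hurwicz score = 4.74 → Moderate.

Moderate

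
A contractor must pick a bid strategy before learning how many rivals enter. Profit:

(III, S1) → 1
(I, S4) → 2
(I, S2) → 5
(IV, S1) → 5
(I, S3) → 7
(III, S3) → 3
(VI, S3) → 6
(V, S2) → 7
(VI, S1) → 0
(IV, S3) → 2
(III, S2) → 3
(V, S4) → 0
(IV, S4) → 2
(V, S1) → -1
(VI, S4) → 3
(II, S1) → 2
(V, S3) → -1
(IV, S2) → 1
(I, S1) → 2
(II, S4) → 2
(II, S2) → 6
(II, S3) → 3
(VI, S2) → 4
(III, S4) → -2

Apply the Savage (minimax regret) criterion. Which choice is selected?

I

Column bests: S1=5, S2=7, S3=7, S4=3.
I regrets: 3, 2, 0, 1 → max 3
II regrets: 3, 1, 4, 1 → max 4
III regrets: 4, 4, 4, 5 → max 5
IV regrets: 0, 6, 5, 1 → max 6
V regrets: 6, 0, 8, 3 → max 8
VI regrets: 5, 3, 1, 0 → max 5
Smallest max regret = 3 → I.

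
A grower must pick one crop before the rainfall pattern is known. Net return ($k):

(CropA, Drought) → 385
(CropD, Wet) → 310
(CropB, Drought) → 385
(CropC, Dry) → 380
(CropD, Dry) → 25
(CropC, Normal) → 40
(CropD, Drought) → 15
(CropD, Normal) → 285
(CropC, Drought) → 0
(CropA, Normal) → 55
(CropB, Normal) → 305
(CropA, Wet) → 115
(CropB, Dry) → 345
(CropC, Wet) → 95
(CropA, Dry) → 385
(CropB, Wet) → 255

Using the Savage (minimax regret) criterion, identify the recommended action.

CropB

Column bests: Drought=385, Dry=385, Normal=305, Wet=310.
CropC regrets: 385, 5, 265, 215 → max 385
CropD regrets: 370, 360, 20, 0 → max 370
CropB regrets: 0, 40, 0, 55 → max 55
CropA regrets: 0, 0, 250, 195 → max 250
Smallest max regret = 55 → CropB.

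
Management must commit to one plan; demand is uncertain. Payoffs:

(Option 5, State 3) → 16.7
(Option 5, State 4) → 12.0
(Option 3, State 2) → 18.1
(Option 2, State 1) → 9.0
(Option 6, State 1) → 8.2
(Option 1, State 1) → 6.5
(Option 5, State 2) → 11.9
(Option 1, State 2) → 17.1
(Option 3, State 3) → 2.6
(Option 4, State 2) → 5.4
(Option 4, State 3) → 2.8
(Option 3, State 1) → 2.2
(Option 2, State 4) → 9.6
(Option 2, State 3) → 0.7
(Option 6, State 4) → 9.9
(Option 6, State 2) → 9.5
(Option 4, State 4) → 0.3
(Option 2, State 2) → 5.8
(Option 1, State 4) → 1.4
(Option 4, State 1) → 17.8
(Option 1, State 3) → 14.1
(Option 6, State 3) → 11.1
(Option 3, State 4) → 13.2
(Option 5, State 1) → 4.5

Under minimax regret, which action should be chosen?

Option 6

Column bests: State 1=17.8, State 2=18.1, State 3=16.7, State 4=13.2.
Option 1 regrets: 11.3, 1.0, 2.6, 11.8 → max 11.8
Option 2 regrets: 8.8, 12.3, 16.0, 3.6 → max 16.0
Option 3 regrets: 15.6, 0.0, 14.1, 0.0 → max 15.6
Option 4 regrets: 0.0, 12.7, 13.9, 12.9 → max 13.9
Option 5 regrets: 13.3, 6.2, 0.0, 1.2 → max 13.3
Option 6 regrets: 9.6, 8.6, 5.6, 3.3 → max 9.6
Smallest max regret = 9.6 → Option 6.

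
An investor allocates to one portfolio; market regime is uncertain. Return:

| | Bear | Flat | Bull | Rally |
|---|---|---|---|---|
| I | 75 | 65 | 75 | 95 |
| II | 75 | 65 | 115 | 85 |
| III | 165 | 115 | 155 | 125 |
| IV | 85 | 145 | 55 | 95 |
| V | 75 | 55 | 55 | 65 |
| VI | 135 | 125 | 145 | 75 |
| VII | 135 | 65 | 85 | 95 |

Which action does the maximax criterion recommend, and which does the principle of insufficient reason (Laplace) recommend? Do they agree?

maximax → III; laplace → III (agree)

Row maxima: I=95, II=115, III=165, IV=145, V=75, VI=145, VII=135
Best best-case = 165 → III.
Row averages: I=77.5, II=85, III=140, IV=95, V=62.5, VI=120, VII=95
Highest average = 140 → III.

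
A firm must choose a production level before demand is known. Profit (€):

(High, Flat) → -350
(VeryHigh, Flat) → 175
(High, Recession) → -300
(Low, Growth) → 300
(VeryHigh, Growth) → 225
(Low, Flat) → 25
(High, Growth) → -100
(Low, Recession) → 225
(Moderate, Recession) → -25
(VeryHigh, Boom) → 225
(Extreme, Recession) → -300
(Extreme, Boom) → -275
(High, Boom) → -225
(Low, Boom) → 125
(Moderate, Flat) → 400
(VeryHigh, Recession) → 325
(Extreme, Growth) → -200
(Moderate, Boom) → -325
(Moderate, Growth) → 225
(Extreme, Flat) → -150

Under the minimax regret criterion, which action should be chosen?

VeryHigh

Column bests: Recession=325, Flat=400, Growth=300, Boom=225.
Low regrets: 100, 375, 0, 100 → max 375
Moderate regrets: 350, 0, 75, 550 → max 550
High regrets: 625, 750, 400, 450 → max 750
VeryHigh regrets: 0, 225, 75, 0 → max 225
Extreme regrets: 625, 550, 500, 500 → max 625
Smallest max regret = 225 → VeryHigh.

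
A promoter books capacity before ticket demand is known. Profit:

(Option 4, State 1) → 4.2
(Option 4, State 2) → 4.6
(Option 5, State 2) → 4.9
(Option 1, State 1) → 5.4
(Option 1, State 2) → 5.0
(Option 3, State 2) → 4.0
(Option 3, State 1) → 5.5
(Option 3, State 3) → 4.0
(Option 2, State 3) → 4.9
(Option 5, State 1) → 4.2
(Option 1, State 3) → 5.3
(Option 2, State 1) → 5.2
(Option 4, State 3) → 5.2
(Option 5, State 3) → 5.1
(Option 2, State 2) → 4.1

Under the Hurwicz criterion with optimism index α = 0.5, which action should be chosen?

Option 1: 0.5·5.4 + 0.5·5.0 = 5.2
Option 2: 0.5·5.2 + 0.5·4.1 = 4.65
Option 3: 0.5·5.5 + 0.5·4.0 = 4.75
Option 4: 0.5·5.2 + 0.5·4.2 = 4.7
Option 5: 0.5·5.1 + 0.5·4.2 = 4.65
Highest Hurwicz score = 5.2 → Option 1.

Option 1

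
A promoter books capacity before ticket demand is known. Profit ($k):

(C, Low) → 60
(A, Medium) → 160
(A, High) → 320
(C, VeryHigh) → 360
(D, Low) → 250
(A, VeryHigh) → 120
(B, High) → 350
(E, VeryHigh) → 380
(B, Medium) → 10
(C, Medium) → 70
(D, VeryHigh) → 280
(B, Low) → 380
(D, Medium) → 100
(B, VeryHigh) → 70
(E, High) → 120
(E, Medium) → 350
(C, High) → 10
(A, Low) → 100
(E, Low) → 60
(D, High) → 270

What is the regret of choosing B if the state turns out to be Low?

0

Best payoff under Low is 380.
Regret = 380 − 380 = 0.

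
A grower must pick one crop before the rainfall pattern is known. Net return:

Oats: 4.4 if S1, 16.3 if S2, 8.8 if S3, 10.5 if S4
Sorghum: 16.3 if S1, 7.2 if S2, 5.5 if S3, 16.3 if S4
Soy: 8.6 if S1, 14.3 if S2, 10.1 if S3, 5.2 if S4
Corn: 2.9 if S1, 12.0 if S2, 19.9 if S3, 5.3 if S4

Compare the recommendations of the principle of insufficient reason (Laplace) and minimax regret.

Row averages: Oats=10, Sorghum=11.325, Soy=9.55, Corn=10.025
Highest average = 11.325 → Sorghum.
Column bests: S1=16.3, S2=16.3, S3=19.9, S4=16.3.
Oats regrets: 11.9, 0.0, 11.1, 5.8 → max 11.9
Sorghum regrets: 0.0, 9.1, 14.4, 0.0 → max 14.4
Soy regrets: 7.7, 2.0, 9.8, 11.1 → max 11.1
Corn regrets: 13.4, 4.3, 0.0, 11.0 → max 13.4
Smallest max regret = 11.1 → Soy.

laplace → Sorghum; minimax regret → Soy (disagree)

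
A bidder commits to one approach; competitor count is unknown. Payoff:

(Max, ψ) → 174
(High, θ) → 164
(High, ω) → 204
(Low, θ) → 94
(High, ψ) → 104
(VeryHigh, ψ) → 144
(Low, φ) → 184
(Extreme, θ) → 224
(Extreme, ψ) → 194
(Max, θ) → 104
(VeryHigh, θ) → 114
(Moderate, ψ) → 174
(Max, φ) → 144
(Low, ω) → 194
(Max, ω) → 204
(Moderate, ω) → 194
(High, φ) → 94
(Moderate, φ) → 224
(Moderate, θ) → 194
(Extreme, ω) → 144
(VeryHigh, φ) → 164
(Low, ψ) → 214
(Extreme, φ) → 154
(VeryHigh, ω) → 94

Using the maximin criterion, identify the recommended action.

Moderate

Row minima: Low=94, Moderate=174, High=94, VeryHigh=94, Extreme=144, Max=104
Best worst-case = 174 → Moderate.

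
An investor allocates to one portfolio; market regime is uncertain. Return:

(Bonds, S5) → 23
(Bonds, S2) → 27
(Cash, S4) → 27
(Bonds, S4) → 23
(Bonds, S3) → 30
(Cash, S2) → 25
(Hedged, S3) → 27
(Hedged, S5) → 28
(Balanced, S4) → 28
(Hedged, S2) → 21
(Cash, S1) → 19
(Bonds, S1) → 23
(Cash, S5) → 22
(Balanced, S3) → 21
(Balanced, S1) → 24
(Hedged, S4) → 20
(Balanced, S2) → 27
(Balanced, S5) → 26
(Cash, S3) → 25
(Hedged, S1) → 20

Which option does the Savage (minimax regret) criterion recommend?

Bonds

Column bests: S1=24, S2=27, S3=30, S4=28, S5=28.
Cash regrets: 5, 2, 5, 1, 6 → max 6
Bonds regrets: 1, 0, 0, 5, 5 → max 5
Balanced regrets: 0, 0, 9, 0, 2 → max 9
Hedged regrets: 4, 6, 3, 8, 0 → max 8
Smallest max regret = 5 → Bonds.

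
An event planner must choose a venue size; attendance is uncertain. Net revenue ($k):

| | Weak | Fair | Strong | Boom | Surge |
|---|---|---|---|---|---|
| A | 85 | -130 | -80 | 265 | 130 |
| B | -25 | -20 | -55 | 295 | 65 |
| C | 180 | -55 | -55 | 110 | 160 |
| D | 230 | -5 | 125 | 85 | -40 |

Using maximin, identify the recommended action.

D

Row minima: A=-130, B=-55, C=-55, D=-40
Best worst-case = -40 → D.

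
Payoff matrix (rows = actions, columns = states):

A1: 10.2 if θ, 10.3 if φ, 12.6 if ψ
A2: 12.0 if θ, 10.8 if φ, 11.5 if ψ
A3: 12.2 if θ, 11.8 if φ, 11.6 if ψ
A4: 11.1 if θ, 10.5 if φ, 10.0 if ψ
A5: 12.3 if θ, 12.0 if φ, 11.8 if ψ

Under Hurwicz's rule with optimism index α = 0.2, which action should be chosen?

A1: 0.2·12.6 + 0.8·10.2 = 10.68
A2: 0.2·12.0 + 0.8·10.8 = 11.04
A3: 0.2·12.2 + 0.8·11.6 = 11.72
A4: 0.2·11.1 + 0.8·10.0 = 10.22
A5: 0.2·12.3 + 0.8·11.8 = 11.9
Highest Hurwicz score = 11.9 → A5.

A5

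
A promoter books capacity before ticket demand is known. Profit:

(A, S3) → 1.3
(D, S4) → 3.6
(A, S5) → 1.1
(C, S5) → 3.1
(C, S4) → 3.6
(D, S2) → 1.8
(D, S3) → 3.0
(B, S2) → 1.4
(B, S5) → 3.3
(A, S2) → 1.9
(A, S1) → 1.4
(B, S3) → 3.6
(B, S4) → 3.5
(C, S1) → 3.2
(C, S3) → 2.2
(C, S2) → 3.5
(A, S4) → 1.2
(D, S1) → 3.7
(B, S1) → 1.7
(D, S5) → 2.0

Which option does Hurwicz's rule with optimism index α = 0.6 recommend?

A: 0.6·1.9 + 0.4·1.1 = 1.58
B: 0.6·3.6 + 0.4·1.4 = 2.72
C: 0.6·3.6 + 0.4·2.2 = 3.04
D: 0.6·3.7 + 0.4·1.8 = 2.94
Highest Hurwicz score = 3.04 → C.

C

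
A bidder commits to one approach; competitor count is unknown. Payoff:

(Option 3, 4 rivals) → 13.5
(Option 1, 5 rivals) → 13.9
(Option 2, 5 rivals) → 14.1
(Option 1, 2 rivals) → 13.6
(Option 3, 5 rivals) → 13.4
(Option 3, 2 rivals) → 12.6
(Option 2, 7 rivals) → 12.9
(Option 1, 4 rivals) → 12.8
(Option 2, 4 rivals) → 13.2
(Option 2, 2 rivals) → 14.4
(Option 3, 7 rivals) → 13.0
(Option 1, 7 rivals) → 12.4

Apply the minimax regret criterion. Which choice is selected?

Column bests: 2 rivals=14.4, 4 rivals=13.5, 5 rivals=14.1, 7 rivals=13.0.
Option 1 regrets: 0.8, 0.7, 0.2, 0.6 → max 0.8
Option 2 regrets: 0.0, 0.3, 0.0, 0.1 → max 0.3
Option 3 regrets: 1.8, 0.0, 0.7, 0.0 → max 1.8
Smallest max regret = 0.3 → Option 2.

Option 2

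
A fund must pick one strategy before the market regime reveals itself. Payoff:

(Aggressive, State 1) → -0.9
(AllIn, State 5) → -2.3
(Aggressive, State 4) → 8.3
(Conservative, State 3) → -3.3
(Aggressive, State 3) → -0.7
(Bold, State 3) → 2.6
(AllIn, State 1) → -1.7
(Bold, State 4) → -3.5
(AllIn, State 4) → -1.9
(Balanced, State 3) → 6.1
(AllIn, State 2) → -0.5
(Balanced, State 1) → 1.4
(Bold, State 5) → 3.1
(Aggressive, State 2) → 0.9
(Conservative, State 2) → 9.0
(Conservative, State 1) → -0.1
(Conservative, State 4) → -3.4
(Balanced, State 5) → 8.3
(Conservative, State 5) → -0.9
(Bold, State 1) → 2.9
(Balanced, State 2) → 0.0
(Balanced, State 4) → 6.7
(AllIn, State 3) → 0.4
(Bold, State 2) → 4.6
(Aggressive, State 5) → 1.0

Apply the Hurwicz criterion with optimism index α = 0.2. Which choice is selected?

Conservative: 0.2·9.0 + 0.8·(-3.4) = -0.92
Balanced: 0.2·8.3 + 0.8·0.0 = 1.66
Aggressive: 0.2·8.3 + 0.8·(-0.9) = 0.94
Bold: 0.2·4.6 + 0.8·(-3.5) = -1.88
AllIn: 0.2·0.4 + 0.8·(-2.3) = -1.76
Highest Hurwicz score = 1.66 → Balanced.

Balanced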